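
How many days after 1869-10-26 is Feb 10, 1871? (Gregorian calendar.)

Oct 26, 1869 → Oct 26, 1870: 365 days.
Oct 26, 1870 → Nov 26, 1870: 31 days (October has 31).
Nov 26, 1870 → Dec 26, 1870: 30 days (November has 30).
Dec 26, 1870 → Jan 26, 1871: 31 days (December has 31).
Jan 26, 1871 → Feb 10, 1871: 15 days.
Total: 472 days.

472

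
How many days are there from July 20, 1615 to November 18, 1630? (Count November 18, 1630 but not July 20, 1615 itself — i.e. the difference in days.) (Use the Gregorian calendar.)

5600

Jul 20, 1615 → Jul 20, 1616: 366 days (Feb 29, 1616 is in that span).
Jul 20, 1616 → Jul 20, 1617: 365 days.
Jul 20, 1617 → Jul 20, 1618: 365 days.
Jul 20, 1618 → Jul 20, 1619: 365 days.
Jul 20, 1619 → Jul 20, 1620: 366 days (Feb 29, 1620 is in that span).
Jul 20, 1620 → Jul 20, 1621: 365 days.
Jul 20, 1621 → Jul 20, 1622: 365 days.
Jul 20, 1622 → Jul 20, 1623: 365 days.
Jul 20, 1623 → Jul 20, 1624: 366 days (Feb 29, 1624 is in that span).
Jul 20, 1624 → Jul 20, 1625: 365 days.
Jul 20, 1625 → Jul 20, 1626: 365 days.
Jul 20, 1626 → Jul 20, 1627: 365 days.
Jul 20, 1627 → Jul 20, 1628: 366 days (Feb 29, 1628 is in that span).
Jul 20, 1628 → Jul 20, 1629: 365 days.
Jul 20, 1629 → Jul 20, 1630: 365 days.
Jul 20, 1630 → Aug 20, 1630: 31 days (July has 31).
Aug 20, 1630 → Sep 20, 1630: 31 days (August has 31).
Sep 20, 1630 → Oct 20, 1630: 30 days (September has 30).
Oct 20, 1630 → Nov 18, 1630: 29 days.
Total: 5600 days.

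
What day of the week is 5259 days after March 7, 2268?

Monday

First find the weekday of Mar 7, 2268. Doomsday rule: the anchor day for the 2200s is Friday. For year 68: 68÷12 = 5 r 8, and 8÷4 = 2, so 5+8+2 = 15.
Friday + 15 ≡ Saturday — that's 2268's doomsday.
In March the doomsday date is Mar 14.
Mar 7 is 7 days before Mar 14; 7 mod 7 = 0, so Saturday − 0 = Saturday.
5259 mod 7 = 2, so 5259 days after a Saturday is Saturday + 2 = Monday.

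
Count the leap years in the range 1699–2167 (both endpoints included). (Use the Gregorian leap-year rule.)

Multiples of 4 in [1699,2167]: 117.
Of those, multiples of 100: 5 (not leap unless ÷400).
Multiples of 400: 1.
Leap years = 117 − 5 + 1 = 113.

113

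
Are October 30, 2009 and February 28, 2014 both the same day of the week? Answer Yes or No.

From Oct 30, 2009 to Feb 28, 2014 is 1582 days.
1582 mod 7 = 0, so they are the same weekday.
(Oct 30, 2009 is a Friday; Feb 28, 2014 is a Friday.)

Yes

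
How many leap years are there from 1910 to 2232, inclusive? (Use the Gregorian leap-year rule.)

Multiples of 4 in [1910,2232]: 81.
Of those, multiples of 100: 3 (not leap unless ÷400).
Multiples of 400: 1.
Leap years = 81 − 3 + 1 = 79.

79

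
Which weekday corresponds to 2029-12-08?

Saturday

January 1, 2029 is a Monday.
Jan 1, 2029 → Feb 1, 2029: 31 days (January has 31).
Feb 1, 2029 → Mar 1, 2029: 28 days (February has 28).
Mar 1, 2029 → Apr 1, 2029: 31 days (March has 31).
Apr 1, 2029 → May 1, 2029: 30 days (April has 30).
May 1, 2029 → Jun 1, 2029: 31 days (May has 31).
Jun 1, 2029 → Jul 1, 2029: 30 days (June has 30).
Jul 1, 2029 → Aug 1, 2029: 31 days (July has 31).
Aug 1, 2029 → Sep 1, 2029: 31 days (August has 31).
Sep 1, 2029 → Oct 1, 2029: 30 days (September has 30).
Oct 1, 2029 → Nov 1, 2029: 31 days (October has 31).
Nov 1, 2029 → Dec 1, 2029: 30 days (November has 30).
Dec 1, 2029 → Dec 8, 2029: 7 days.
Total: 341 days.
341 mod 7 = 5, so Monday + 5 = Saturday.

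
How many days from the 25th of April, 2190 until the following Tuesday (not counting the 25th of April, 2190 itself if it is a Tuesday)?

2

Apr 25, 2190 is a Sunday.
From Sunday to the next Tuesday is 2 days.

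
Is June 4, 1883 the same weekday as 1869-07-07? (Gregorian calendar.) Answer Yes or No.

No

From Jul 7, 1869 to Jun 4, 1883 is 5080 days.
5080 mod 7 = 5, so they are different weekdays.
(Jul 7, 1869 is a Wednesday; Jun 4, 1883 is a Monday.)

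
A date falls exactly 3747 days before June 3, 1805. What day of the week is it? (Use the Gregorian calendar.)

Saturday

First find the weekday of Jun 3, 1805. Doomsday rule: the anchor day for the 1800s is Friday. For year 05: 5÷12 = 0 r 5, and 5÷4 = 1, so 0+5+1 = 6.
Friday + 6 ≡ Thursday — that's 1805's doomsday.
In June the doomsday date is Jun 6.
Jun 3 is 3 days before Jun 6; 3 mod 7 = 3, so Thursday − 3 = Monday.
3747 mod 7 = 2, so 3747 days before a Monday is Monday − 2 = Saturday.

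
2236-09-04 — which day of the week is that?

January 1, 2236 is a Friday.
Jan 1, 2236 → Feb 1, 2236: 31 days (January has 31).
Feb 1, 2236 → Mar 1, 2236: 29 days (February has 29).
Mar 1, 2236 → Apr 1, 2236: 31 days (March has 31).
Apr 1, 2236 → May 1, 2236: 30 days (April has 30).
May 1, 2236 → Jun 1, 2236: 31 days (May has 31).
Jun 1, 2236 → Jul 1, 2236: 30 days (June has 30).
Jul 1, 2236 → Aug 1, 2236: 31 days (July has 31).
Aug 1, 2236 → Sep 1, 2236: 31 days (August has 31).
Sep 1, 2236 → Sep 4, 2236: 3 days.
Total: 247 days.
247 mod 7 = 2, so Friday + 2 = Sunday.

Sunday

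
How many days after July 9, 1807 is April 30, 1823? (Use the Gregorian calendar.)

Jul 9, 1807 → Jul 9, 1808: 366 days (Feb 29, 1808 is in that span).
Jul 9, 1808 → Jul 9, 1809: 365 days.
Jul 9, 1809 → Jul 9, 1810: 365 days.
Jul 9, 1810 → Jul 9, 1811: 365 days.
Jul 9, 1811 → Jul 9, 1812: 366 days (Feb 29, 1812 is in that span).
Jul 9, 1812 → Jul 9, 1813: 365 days.
Jul 9, 1813 → Jul 9, 1814: 365 days.
Jul 9, 1814 → Jul 9, 1815: 365 days.
Jul 9, 1815 → Jul 9, 1816: 366 days (Feb 29, 1816 is in that span).
Jul 9, 1816 → Jul 9, 1817: 365 days.
Jul 9, 1817 → Jul 9, 1818: 365 days.
Jul 9, 1818 → Jul 9, 1819: 365 days.
Jul 9, 1819 → Jul 9, 1820: 366 days (Feb 29, 1820 is in that span).
Jul 9, 1820 → Jul 9, 1821: 365 days.
Jul 9, 1821 → Jul 9, 1822: 365 days.
Jul 9, 1822 → Aug 9, 1822: 31 days (July has 31).
Aug 9, 1822 → Sep 9, 1822: 31 days (August has 31).
Sep 9, 1822 → Oct 9, 1822: 30 days (September has 30).
Oct 9, 1822 → Nov 9, 1822: 31 days (October has 31).
Nov 9, 1822 → Dec 9, 1822: 30 days (November has 30).
Dec 9, 1822 → Jan 9, 1823: 31 days (December has 31).
Jan 9, 1823 → Feb 9, 1823: 31 days (January has 31).
Feb 9, 1823 → Mar 9, 1823: 28 days (February has 28).
Mar 9, 1823 → Apr 9, 1823: 31 days (March has 31).
Apr 9, 1823 → Apr 30, 1823: 21 days.
Total: 5774 days.

5774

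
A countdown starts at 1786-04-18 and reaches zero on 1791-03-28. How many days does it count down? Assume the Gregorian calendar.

1805

Apr 18, 1786 → Apr 18, 1787: 365 days.
Apr 18, 1787 → Apr 18, 1788: 366 days (Feb 29, 1788 is in that span).
Apr 18, 1788 → Apr 18, 1789: 365 days.
Apr 18, 1789 → Apr 18, 1790: 365 days.
Apr 18, 1790 → May 18, 1790: 30 days (April has 30).
May 18, 1790 → Jun 18, 1790: 31 days (May has 31).
Jun 18, 1790 → Jul 18, 1790: 30 days (June has 30).
Jul 18, 1790 → Aug 18, 1790: 31 days (July has 31).
Aug 18, 1790 → Sep 18, 1790: 31 days (August has 31).
Sep 18, 1790 → Oct 18, 1790: 30 days (September has 30).
Oct 18, 1790 → Nov 18, 1790: 31 days (October has 31).
Nov 18, 1790 → Dec 18, 1790: 30 days (November has 30).
Dec 18, 1790 → Jan 18, 1791: 31 days (December has 31).
Jan 18, 1791 → Feb 18, 1791: 31 days (January has 31).
Feb 18, 1791 → Mar 18, 1791: 28 days (February has 28).
Mar 18, 1791 → Mar 28, 1791: 10 days.
Total: 1805 days.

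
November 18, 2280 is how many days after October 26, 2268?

Oct 26, 2268 → Oct 26, 2269: 365 days.
Oct 26, 2269 → Oct 26, 2270: 365 days.
Oct 26, 2270 → Oct 26, 2271: 365 days.
Oct 26, 2271 → Oct 26, 2272: 366 days (Feb 29, 2272 is in that span).
Oct 26, 2272 → Oct 26, 2273: 365 days.
Oct 26, 2273 → Oct 26, 2274: 365 days.
Oct 26, 2274 → Oct 26, 2275: 365 days.
Oct 26, 2275 → Oct 26, 2276: 366 days (Feb 29, 2276 is in that span).
Oct 26, 2276 → Oct 26, 2277: 365 days.
Oct 26, 2277 → Oct 26, 2278: 365 days.
Oct 26, 2278 → Oct 26, 2279: 365 days.
Oct 26, 2279 → Nov 26, 2279: 31 days (October has 31).
Nov 26, 2279 → Dec 26, 2279: 30 days (November has 30).
Dec 26, 2279 → Jan 26, 2280: 31 days (December has 31).
Jan 26, 2280 → Feb 26, 2280: 31 days (January has 31).
Feb 26, 2280 → Mar 26, 2280: 29 days (February has 29).
Mar 26, 2280 → Apr 26, 2280: 31 days (March has 31).
Apr 26, 2280 → May 26, 2280: 30 days (April has 30).
May 26, 2280 → Jun 26, 2280: 31 days (May has 31).
Jun 26, 2280 → Jul 26, 2280: 30 days (June has 30).
Jul 26, 2280 → Aug 26, 2280: 31 days (July has 31).
Aug 26, 2280 → Sep 26, 2280: 31 days (August has 31).
Sep 26, 2280 → Oct 26, 2280: 30 days (September has 30).
Oct 26, 2280 → Nov 18, 2280: 23 days.
Total: 4406 days.

4406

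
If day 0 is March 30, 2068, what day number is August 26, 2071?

1244

Mar 30, 2068 → Mar 30, 2069: 365 days.
Mar 30, 2069 → Mar 30, 2070: 365 days.
Mar 30, 2070 → Mar 30, 2071: 365 days.
Mar 30, 2071 → Apr 30, 2071: 31 days (March has 31).
Apr 30, 2071 → May 30, 2071: 30 days (April has 30).
May 30, 2071 → Jun 30, 2071: 31 days (May has 31).
Jun 30, 2071 → Jul 30, 2071: 30 days (June has 30).
Jul 30, 2071 → Aug 26, 2071: 27 days.
Total: 1244 days.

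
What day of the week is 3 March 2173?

Wednesday

Doomsday rule: the anchor day for the 2100s is Sunday. For year 73: 73÷12 = 6 r 1, and 1÷4 = 0, so 6+1+0 = 7.
Sunday + 7 ≡ Sunday — that's 2173's doomsday.
In March the doomsday date is Mar 14.
Mar 3 is 11 days before Mar 14; 11 mod 7 = 4, so Sunday − 4 = Wednesday.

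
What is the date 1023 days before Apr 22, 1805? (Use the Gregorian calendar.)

−365 (one year) → Apr 22, 1804 (658 left).
−366 (one year; includes Feb 29, 1804) → Apr 22, 1803 (292 left).
−22 → Mar 31, 1803 (end of Mar, 31 days; 270 left).
−31 → Feb 28, 1803 (end of Feb, 28 days; 239 left).
−28 → Jan 31, 1803 (end of Jan, 31 days; 211 left).
−31 → Dec 31, 1802 (end of Dec, 31 days; 180 left).
−31 → Nov 30, 1802 (end of Nov, 30 days; 149 left).
−30 → Oct 31, 1802 (end of Oct, 31 days; 119 left).
−31 → Sep 30, 1802 (end of Sep, 30 days; 88 left).
−30 → Aug 31, 1802 (end of Aug, 31 days; 58 left).
−31 → Jul 31, 1802 (end of Jul, 31 days; 27 left).
−27 → Jul 4, 1802.

July 4, 1802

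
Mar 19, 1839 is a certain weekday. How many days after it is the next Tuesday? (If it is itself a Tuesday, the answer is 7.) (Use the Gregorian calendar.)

Mar 19, 1839 is a Tuesday.
From Tuesday to the next Tuesday is 7 days.

7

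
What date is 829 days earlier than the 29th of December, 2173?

September 22, 2171

−365 (one year) → Dec 29, 2172 (464 left).
−366 (one year; includes Feb 29, 2172) → Dec 29, 2171 (98 left).
−29 → Nov 30, 2171 (end of Nov, 30 days; 69 left).
−30 → Oct 31, 2171 (end of Oct, 31 days; 39 left).
−31 → Sep 30, 2171 (end of Sep, 30 days; 8 left).
−8 → Sep 22, 2171.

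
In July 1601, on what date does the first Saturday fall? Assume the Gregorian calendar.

July 7, 1601

July 1, 1601 is a Sunday.
The first Saturday is therefore July 7 (6 days later).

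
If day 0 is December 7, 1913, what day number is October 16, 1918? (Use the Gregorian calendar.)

1774

Dec 7, 1913 → Dec 7, 1914: 365 days.
Dec 7, 1914 → Dec 7, 1915: 365 days.
Dec 7, 1915 → Dec 7, 1916: 366 days (Feb 29, 1916 is in that span).
Dec 7, 1916 → Dec 7, 1917: 365 days.
Dec 7, 1917 → Jan 7, 1918: 31 days (December has 31).
Jan 7, 1918 → Feb 7, 1918: 31 days (January has 31).
Feb 7, 1918 → Mar 7, 1918: 28 days (February has 28).
Mar 7, 1918 → Apr 7, 1918: 31 days (March has 31).
Apr 7, 1918 → May 7, 1918: 30 days (April has 30).
May 7, 1918 → Jun 7, 1918: 31 days (May has 31).
Jun 7, 1918 → Jul 7, 1918: 30 days (June has 30).
Jul 7, 1918 → Aug 7, 1918: 31 days (July has 31).
Aug 7, 1918 → Sep 7, 1918: 31 days (August has 31).
Sep 7, 1918 → Oct 7, 1918: 30 days (September has 30).
Oct 7, 1918 → Oct 16, 1918: 9 days.
Total: 1774 days.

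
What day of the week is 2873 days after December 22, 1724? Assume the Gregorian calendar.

Dec 22, 1724 is a Friday.
2873 mod 7 = 3, so 2873 days after a Friday is Friday + 3 = Monday.

Monday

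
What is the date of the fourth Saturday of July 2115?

July 1, 2115 is a Monday.
The first Saturday is therefore July 6 (5 days later).
The fourth Saturday is 6 + 3×7 = July 27.

July 27, 2115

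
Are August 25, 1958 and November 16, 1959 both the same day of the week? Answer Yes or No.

From Aug 25, 1958 to Nov 16, 1959 is 448 days.
448 mod 7 = 0, so they are the same weekday.
(Aug 25, 1958 is a Monday; Nov 16, 1959 is a Monday.)

Yes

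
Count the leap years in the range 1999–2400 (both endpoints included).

Multiples of 4 in [1999,2400]: 101.
Of those, multiples of 100: 5 (not leap unless ÷400).
Multiples of 400: 2.
Leap years = 101 − 5 + 2 = 98.

98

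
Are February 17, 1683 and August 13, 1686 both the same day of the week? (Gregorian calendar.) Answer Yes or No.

From Feb 17, 1683 to Aug 13, 1686 is 1273 days.
1273 mod 7 = 6, so they are different weekdays.
(Feb 17, 1683 is a Wednesday; Aug 13, 1686 is a Tuesday.)

No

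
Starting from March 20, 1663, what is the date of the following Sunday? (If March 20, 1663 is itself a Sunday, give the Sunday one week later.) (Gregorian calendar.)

March 25, 1663

Mar 20, 1663 is a Tuesday.
From Tuesday to the next Sunday is 5 days.
Mar 20, 1663 + 5 = Mar 25, 1663.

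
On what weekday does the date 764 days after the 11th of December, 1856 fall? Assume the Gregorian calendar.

First find the weekday of Dec 11, 1856. Doomsday rule: the anchor day for the 1800s is Friday. For year 56: 56÷12 = 4 r 8, and 8÷4 = 2, so 4+8+2 = 14.
Friday + 14 ≡ Friday — that's 1856's doomsday.
In December the doomsday date is Dec 12.
Dec 11 is 1 day before Dec 12; 1 mod 7 = 1, so Friday − 1 = Thursday.
764 mod 7 = 1, so 764 days after a Thursday is Thursday + 1 = Friday.

Friday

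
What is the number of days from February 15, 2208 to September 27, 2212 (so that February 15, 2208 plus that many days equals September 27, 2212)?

Feb 15, 2208 → Feb 15, 2209: 366 days (Feb 29, 2208 is in that span).
Feb 15, 2209 → Feb 15, 2210: 365 days.
Feb 15, 2210 → Feb 15, 2211: 365 days.
Feb 15, 2211 → Feb 15, 2212: 365 days.
Feb 15, 2212 → Mar 15, 2212: 29 days (February has 29).
Mar 15, 2212 → Apr 15, 2212: 31 days (March has 31).
Apr 15, 2212 → May 15, 2212: 30 days (April has 30).
May 15, 2212 → Jun 15, 2212: 31 days (May has 31).
Jun 15, 2212 → Jul 15, 2212: 30 days (June has 30).
Jul 15, 2212 → Aug 15, 2212: 31 days (July has 31).
Aug 15, 2212 → Sep 15, 2212: 31 days (August has 31).
Sep 15, 2212 → Sep 27, 2212: 12 days.
Total: 1686 days.

1686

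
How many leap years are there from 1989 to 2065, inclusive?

19

Multiples of 4 in [1989,2065]: 19.
Of those, multiples of 100: 1 (not leap unless ÷400).
Multiples of 400: 1.
Leap years = 19 − 1 + 1 = 19.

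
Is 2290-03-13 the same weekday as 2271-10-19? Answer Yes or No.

From Oct 19, 2271 to Mar 13, 2290 is 6720 days.
6720 mod 7 = 0, so they are the same weekday.
(Oct 19, 2271 is a Thursday; Mar 13, 2290 is a Thursday.)

Yes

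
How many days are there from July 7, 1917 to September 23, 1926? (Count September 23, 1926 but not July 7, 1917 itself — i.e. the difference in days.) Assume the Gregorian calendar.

Jul 7, 1917 → Jul 7, 1918: 365 days.
Jul 7, 1918 → Jul 7, 1919: 365 days.
Jul 7, 1919 → Jul 7, 1920: 366 days (Feb 29, 1920 is in that span).
Jul 7, 1920 → Jul 7, 1921: 365 days.
Jul 7, 1921 → Jul 7, 1922: 365 days.
Jul 7, 1922 → Jul 7, 1923: 365 days.
Jul 7, 1923 → Jul 7, 1924: 366 days (Feb 29, 1924 is in that span).
Jul 7, 1924 → Jul 7, 1925: 365 days.
Jul 7, 1925 → Jul 7, 1926: 365 days.
Jul 7, 1926 → Aug 7, 1926: 31 days (July has 31).
Aug 7, 1926 → Sep 7, 1926: 31 days (August has 31).
Sep 7, 1926 → Sep 23, 1926: 16 days.
Total: 3365 days.

3365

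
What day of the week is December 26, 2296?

Doomsday rule: the anchor day for the 2200s is Friday. For year 96: 96÷12 = 8 r 0, and 0÷4 = 0, so 8+0+0 = 8.
Friday + 8 ≡ Saturday — that's 2296's doomsday.
In December the doomsday date is Dec 12.
Dec 26 is 14 days after Dec 12; 14 mod 7 = 0, so Saturday + 0 = Saturday.

Saturday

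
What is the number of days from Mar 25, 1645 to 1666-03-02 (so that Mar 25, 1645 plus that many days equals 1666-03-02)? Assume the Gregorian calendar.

7647

Mar 25, 1645 → Mar 25, 1646: 365 days.
Mar 25, 1646 → Mar 25, 1647: 365 days.
Mar 25, 1647 → Mar 25, 1648: 366 days (Feb 29, 1648 is in that span).
Mar 25, 1648 → Mar 25, 1649: 365 days.
Mar 25, 1649 → Mar 25, 1650: 365 days.
Mar 25, 1650 → Mar 25, 1651: 365 days.
Mar 25, 1651 → Mar 25, 1652: 366 days (Feb 29, 1652 is in that span).
Mar 25, 1652 → Mar 25, 1653: 365 days.
Mar 25, 1653 → Mar 25, 1654: 365 days.
Mar 25, 1654 → Mar 25, 1655: 365 days.
Mar 25, 1655 → Mar 25, 1656: 366 days (Feb 29, 1656 is in that span).
Mar 25, 1656 → Mar 25, 1657: 365 days.
Mar 25, 1657 → Mar 25, 1658: 365 days.
Mar 25, 1658 → Mar 25, 1659: 365 days.
Mar 25, 1659 → Mar 25, 1660: 366 days (Feb 29, 1660 is in that span).
Mar 25, 1660 → Mar 25, 1661: 365 days.
Mar 25, 1661 → Mar 25, 1662: 365 days.
Mar 25, 1662 → Mar 25, 1663: 365 days.
Mar 25, 1663 → Mar 25, 1664: 366 days (Feb 29, 1664 is in that span).
Mar 25, 1664 → Mar 25, 1665: 365 days.
Mar 25, 1665 → Apr 25, 1665: 31 days (March has 31).
Apr 25, 1665 → May 25, 1665: 30 days (April has 30).
May 25, 1665 → Jun 25, 1665: 31 days (May has 31).
Jun 25, 1665 → Jul 25, 1665: 30 days (June has 30).
Jul 25, 1665 → Aug 25, 1665: 31 days (July has 31).
Aug 25, 1665 → Sep 25, 1665: 31 days (August has 31).
Sep 25, 1665 → Oct 25, 1665: 30 days (September has 30).
Oct 25, 1665 → Nov 25, 1665: 31 days (October has 31).
Nov 25, 1665 → Dec 25, 1665: 30 days (November has 30).
Dec 25, 1665 → Jan 25, 1666: 31 days (December has 31).
Jan 25, 1666 → Feb 25, 1666: 31 days (January has 31).
Feb 25, 1666 → Mar 2, 1666: 5 days.
Total: 7647 days.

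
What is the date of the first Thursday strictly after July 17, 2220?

July 20, 2220

Jul 17, 2220 is a Monday.
From Monday to the next Thursday is 3 days.
Jul 17, 2220 + 3 = Jul 20, 2220.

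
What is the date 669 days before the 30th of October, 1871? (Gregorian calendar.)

December 30, 1869

−365 (one year) → Oct 30, 1870 (304 left).
−30 → Sep 30, 1870 (end of Sep, 30 days; 274 left).
−30 → Aug 31, 1870 (end of Aug, 31 days; 244 left).
−31 → Jul 31, 1870 (end of Jul, 31 days; 213 left).
−31 → Jun 30, 1870 (end of Jun, 30 days; 182 left).
−30 → May 31, 1870 (end of May, 31 days; 152 left).
−31 → Apr 30, 1870 (end of Apr, 30 days; 121 left).
−30 → Mar 31, 1870 (end of Mar, 31 days; 91 left).
−31 → Feb 28, 1870 (end of Feb, 28 days; 60 left).
−28 → Jan 31, 1870 (end of Jan, 31 days; 32 left).
−31 → Dec 31, 1869 (end of Dec, 31 days; 1 left).
−1 → Dec 30, 1869.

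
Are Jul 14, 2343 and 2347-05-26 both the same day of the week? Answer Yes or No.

No

From Jul 14, 2343 to May 26, 2347 is 1412 days.
1412 mod 7 = 5, so they are different weekdays.
(Jul 14, 2343 is a Wednesday; May 26, 2347 is a Monday.)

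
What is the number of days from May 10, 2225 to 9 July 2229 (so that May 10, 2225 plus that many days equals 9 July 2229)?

1521

May 10, 2225 → May 10, 2226: 365 days.
May 10, 2226 → May 10, 2227: 365 days.
May 10, 2227 → May 10, 2228: 366 days (Feb 29, 2228 is in that span).
May 10, 2228 → May 10, 2229: 365 days.
May 10, 2229 → Jun 10, 2229: 31 days (May has 31).
Jun 10, 2229 → Jul 9, 2229: 29 days.
Total: 1521 days.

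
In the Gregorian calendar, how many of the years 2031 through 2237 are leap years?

50

Multiples of 4 in [2031,2237]: 52.
Of those, multiples of 100: 2 (not leap unless ÷400).
Multiples of 400: 0.
Leap years = 52 − 2 + 0 = 50.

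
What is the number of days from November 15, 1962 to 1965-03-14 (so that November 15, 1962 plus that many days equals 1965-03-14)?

850

Nov 15, 1962 → Nov 15, 1963: 365 days.
Nov 15, 1963 → Nov 15, 1964: 366 days (Feb 29, 1964 is in that span).
Nov 15, 1964 → Dec 15, 1964: 30 days (November has 30).
Dec 15, 1964 → Jan 15, 1965: 31 days (December has 31).
Jan 15, 1965 → Feb 15, 1965: 31 days (January has 31).
Feb 15, 1965 → Mar 14, 1965: 27 days.
Total: 850 days.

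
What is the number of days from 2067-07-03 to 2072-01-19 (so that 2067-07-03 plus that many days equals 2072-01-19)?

Jul 3, 2067 → Jul 3, 2068: 366 days (Feb 29, 2068 is in that span).
Jul 3, 2068 → Jul 3, 2069: 365 days.
Jul 3, 2069 → Jul 3, 2070: 365 days.
Jul 3, 2070 → Jul 3, 2071: 365 days.
Jul 3, 2071 → Aug 3, 2071: 31 days (July has 31).
Aug 3, 2071 → Sep 3, 2071: 31 days (August has 31).
Sep 3, 2071 → Oct 3, 2071: 30 days (September has 30).
Oct 3, 2071 → Nov 3, 2071: 31 days (October has 31).
Nov 3, 2071 → Dec 3, 2071: 30 days (November has 30).
Dec 3, 2071 → Jan 3, 2072: 31 days (December has 31).
Jan 3, 2072 → Jan 19, 2072: 16 days.
Total: 1661 days.

1661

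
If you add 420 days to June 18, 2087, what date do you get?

+366 (one year; includes Feb 29, 2088) → Jun 18, 2088 (54 left).
Jun has 30 days: +13 → Jul 1, 2088 (41 left).
Jul has 31 days: +31 → Aug 1, 2088 (10 left).
+10 → Aug 11, 2088.

August 11, 2088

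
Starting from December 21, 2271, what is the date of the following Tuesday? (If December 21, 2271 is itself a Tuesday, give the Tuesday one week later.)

Dec 21, 2271 is a Thursday.
From Thursday to the next Tuesday is 5 days.
Dec 21, 2271 + 5 = Dec 26, 2271.

December 26, 2271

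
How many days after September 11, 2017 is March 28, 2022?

Sep 11, 2017 → Sep 11, 2018: 365 days.
Sep 11, 2018 → Sep 11, 2019: 365 days.
Sep 11, 2019 → Sep 11, 2020: 366 days (Feb 29, 2020 is in that span).
Sep 11, 2020 → Sep 11, 2021: 365 days.
Sep 11, 2021 → Oct 11, 2021: 30 days (September has 30).
Oct 11, 2021 → Nov 11, 2021: 31 days (October has 31).
Nov 11, 2021 → Dec 11, 2021: 30 days (November has 30).
Dec 11, 2021 → Jan 11, 2022: 31 days (December has 31).
Jan 11, 2022 → Feb 11, 2022: 31 days (January has 31).
Feb 11, 2022 → Mar 11, 2022: 28 days (February has 28).
Mar 11, 2022 → Mar 28, 2022: 17 days.
Total: 1659 days.

1659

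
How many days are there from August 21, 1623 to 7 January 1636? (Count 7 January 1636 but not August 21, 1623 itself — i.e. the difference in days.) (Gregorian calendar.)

Aug 21, 1623 → Aug 21, 1624: 366 days (Feb 29, 1624 is in that span).
Aug 21, 1624 → Aug 21, 1625: 365 days.
Aug 21, 1625 → Aug 21, 1626: 365 days.
Aug 21, 1626 → Aug 21, 1627: 365 days.
Aug 21, 1627 → Aug 21, 1628: 366 days (Feb 29, 1628 is in that span).
Aug 21, 1628 → Aug 21, 1629: 365 days.
Aug 21, 1629 → Aug 21, 1630: 365 days.
Aug 21, 1630 → Aug 21, 1631: 365 days.
Aug 21, 1631 → Aug 21, 1632: 366 days (Feb 29, 1632 is in that span).
Aug 21, 1632 → Aug 21, 1633: 365 days.
Aug 21, 1633 → Aug 21, 1634: 365 days.
Aug 21, 1634 → Aug 21, 1635: 365 days.
Aug 21, 1635 → Sep 21, 1635: 31 days (August has 31).
Sep 21, 1635 → Oct 21, 1635: 30 days (September has 30).
Oct 21, 1635 → Nov 21, 1635: 31 days (October has 31).
Nov 21, 1635 → Dec 21, 1635: 30 days (November has 30).
Dec 21, 1635 → Jan 7, 1636: 17 days.
Total: 4522 days.

4522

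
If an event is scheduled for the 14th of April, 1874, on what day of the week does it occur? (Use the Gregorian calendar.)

Tuesday

Doomsday rule: the anchor day for the 1800s is Friday. For year 74: 74÷12 = 6 r 2, and 2÷4 = 0, so 6+2+0 = 8.
Friday + 8 ≡ Saturday — that's 1874's doomsday.
In April the doomsday date is Apr 4.
Apr 14 is 10 days after Apr 4; 10 mod 7 = 3, so Saturday + 3 = Tuesday.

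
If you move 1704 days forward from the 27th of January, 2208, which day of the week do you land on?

Saturday

First find the weekday of Jan 27, 2208. Doomsday rule: the anchor day for the 2200s is Friday. For year 08: 8÷12 = 0 r 8, and 8÷4 = 2, so 0+8+2 = 10.
Friday + 10 ≡ Monday — that's 2208's doomsday.
In January the doomsday date is Jan 4 (2208 is a leap year (divisible by 4)).
Jan 27 is 23 days after Jan 4; 23 mod 7 = 2, so Monday + 2 = Wednesday.
1704 mod 7 = 3, so 1704 days after a Wednesday is Wednesday + 3 = Saturday.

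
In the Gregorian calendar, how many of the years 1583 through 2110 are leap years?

Multiples of 4 in [1583,2110]: 132.
Of those, multiples of 100: 6 (not leap unless ÷400).
Multiples of 400: 2.
Leap years = 132 − 6 + 2 = 128.

128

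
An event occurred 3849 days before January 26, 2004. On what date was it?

−365 (one year) → Jan 26, 2003 (3484 left).
−365 (one year) → Jan 26, 2002 (3119 left).
−365 (one year) → Jan 26, 2001 (2754 left).
−366 (one year; includes Feb 29, 2000) → Jan 26, 2000 (2388 left).
−365 (one year) → Jan 26, 1999 (2023 left).
−365 (one year) → Jan 26, 1998 (1658 left).
−365 (one year) → Jan 26, 1997 (1293 left).
−366 (one year; includes Feb 29, 1996) → Jan 26, 1996 (927 left).
−365 (one year) → Jan 26, 1995 (562 left).
−365 (one year) → Jan 26, 1994 (197 left).
−26 → Dec 31, 1993 (end of Dec, 31 days; 171 left).
−31 → Nov 30, 1993 (end of Nov, 30 days; 140 left).
−30 → Oct 31, 1993 (end of Oct, 31 days; 110 left).
−31 → Sep 30, 1993 (end of Sep, 30 days; 79 left).
−30 → Aug 31, 1993 (end of Aug, 31 days; 49 left).
−31 → Jul 31, 1993 (end of Jul, 31 days; 18 left).
−18 → Jul 13, 1993.

July 13, 1993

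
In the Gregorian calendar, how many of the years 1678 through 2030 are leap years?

85

Multiples of 4 in [1678,2030]: 88.
Of those, multiples of 100: 4 (not leap unless ÷400).
Multiples of 400: 1.
Leap years = 88 − 4 + 1 = 85.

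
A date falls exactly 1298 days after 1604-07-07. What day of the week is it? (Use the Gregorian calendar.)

Jul 7, 1604 is a Wednesday.
1298 mod 7 = 3, so 1298 days after a Wednesday is Wednesday + 3 = Saturday.

Saturday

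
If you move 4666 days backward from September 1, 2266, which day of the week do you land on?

First find the weekday of Sep 1, 2266. Doomsday rule: the anchor day for the 2200s is Friday. For year 66: 66÷12 = 5 r 6, and 6÷4 = 1, so 5+6+1 = 12.
Friday + 12 ≡ Wednesday — that's 2266's doomsday.
In September the doomsday date is Sep 5.
Sep 1 is 4 days before Sep 5; 4 mod 7 = 4, so Wednesday − 4 = Saturday.
4666 mod 7 = 4, so 4666 days before a Saturday is Saturday − 4 = Tuesday.

Tuesday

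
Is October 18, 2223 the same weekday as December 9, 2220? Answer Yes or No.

From Dec 9, 2220 to Oct 18, 2223 is 1043 days.
1043 mod 7 = 0, so they are the same weekday.
(Dec 9, 2220 is a Saturday; Oct 18, 2223 is a Saturday.)

Yes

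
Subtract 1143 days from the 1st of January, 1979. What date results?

November 15, 1975

−365 (one year) → Jan 1, 1978 (778 left).
−365 (one year) → Jan 1, 1977 (413 left).
−366 (one year; includes Feb 29, 1976) → Jan 1, 1976 (47 left).
−1 → Dec 31, 1975 (end of Dec, 31 days; 46 left).
−31 → Nov 30, 1975 (end of Nov, 30 days; 15 left).
−15 → Nov 15, 1975.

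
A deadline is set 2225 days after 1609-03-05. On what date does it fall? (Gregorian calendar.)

+365 (one year) → Mar 5, 1610 (1860 left).
+365 (one year) → Mar 5, 1611 (1495 left).
+366 (one year; includes Feb 29, 1612) → Mar 5, 1612 (1129 left).
+365 (one year) → Mar 5, 1613 (764 left).
+365 (one year) → Mar 5, 1614 (399 left).
Mar has 31 days: +27 → Apr 1, 1614 (372 left).
Apr has 30 days: +30 → May 1, 1614 (342 left).
May has 31 days: +31 → Jun 1, 1614 (311 left).
Jun has 30 days: +30 → Jul 1, 1614 (281 left).
Jul has 31 days: +31 → Aug 1, 1614 (250 left).
Aug has 31 days: +31 → Sep 1, 1614 (219 left).
Sep has 30 days: +30 → Oct 1, 1614 (189 left).
Oct has 31 days: +31 → Nov 1, 1614 (158 left).
Nov has 30 days: +30 → Dec 1, 1614 (128 left).
Dec has 31 days: +31 → Jan 1, 1615 (97 left).
Jan has 31 days: +31 → Feb 1, 1615 (66 left).
Feb has 28 days: +28 → Mar 1, 1615 (38 left).
Mar has 31 days: +31 → Apr 1, 1615 (7 left).
+7 → Apr 8, 1615.

April 8, 1615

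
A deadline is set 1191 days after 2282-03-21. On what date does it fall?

+365 (one year) → Mar 21, 2283 (826 left).
+366 (one year; includes Feb 29, 2284) → Mar 21, 2284 (460 left).
+365 (one year) → Mar 21, 2285 (95 left).
Mar has 31 days: +11 → Apr 1, 2285 (84 left).
Apr has 30 days: +30 → May 1, 2285 (54 left).
May has 31 days: +31 → Jun 1, 2285 (23 left).
+23 → Jun 24, 2285.

June 24, 2285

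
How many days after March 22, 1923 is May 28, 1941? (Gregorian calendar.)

6642

Mar 22, 1923 → Mar 22, 1924: 366 days (Feb 29, 1924 is in that span).
Mar 22, 1924 → Mar 22, 1925: 365 days.
Mar 22, 1925 → Mar 22, 1926: 365 days.
Mar 22, 1926 → Mar 22, 1927: 365 days.
Mar 22, 1927 → Mar 22, 1928: 366 days (Feb 29, 1928 is in that span).
Mar 22, 1928 → Mar 22, 1929: 365 days.
Mar 22, 1929 → Mar 22, 1930: 365 days.
Mar 22, 1930 → Mar 22, 1931: 365 days.
Mar 22, 1931 → Mar 22, 1932: 366 days (Feb 29, 1932 is in that span).
Mar 22, 1932 → Mar 22, 1933: 365 days.
Mar 22, 1933 → Mar 22, 1934: 365 days.
Mar 22, 1934 → Mar 22, 1935: 365 days.
Mar 22, 1935 → Mar 22, 1936: 366 days (Feb 29, 1936 is in that span).
Mar 22, 1936 → Mar 22, 1937: 365 days.
Mar 22, 1937 → Mar 22, 1938: 365 days.
Mar 22, 1938 → Mar 22, 1939: 365 days.
Mar 22, 1939 → Mar 22, 1940: 366 days (Feb 29, 1940 is in that span).
Mar 22, 1940 → Mar 22, 1941: 365 days.
Mar 22, 1941 → Apr 22, 1941: 31 days (March has 31).
Apr 22, 1941 → May 22, 1941: 30 days (April has 30).
May 22, 1941 → May 28, 1941: 6 days.
Total: 6642 days.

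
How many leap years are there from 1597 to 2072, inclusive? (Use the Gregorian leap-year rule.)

Multiples of 4 in [1597,2072]: 119.
Of those, multiples of 100: 5 (not leap unless ÷400).
Multiples of 400: 2.
Leap years = 119 − 5 + 2 = 116.

116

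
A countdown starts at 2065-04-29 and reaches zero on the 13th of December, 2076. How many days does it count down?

Apr 29, 2065 → Apr 29, 2066: 365 days.
Apr 29, 2066 → Apr 29, 2067: 365 days.
Apr 29, 2067 → Apr 29, 2068: 366 days (Feb 29, 2068 is in that span).
Apr 29, 2068 → Apr 29, 2069: 365 days.
Apr 29, 2069 → Apr 29, 2070: 365 days.
Apr 29, 2070 → Apr 29, 2071: 365 days.
Apr 29, 2071 → Apr 29, 2072: 366 days (Feb 29, 2072 is in that span).
Apr 29, 2072 → Apr 29, 2073: 365 days.
Apr 29, 2073 → Apr 29, 2074: 365 days.
Apr 29, 2074 → Apr 29, 2075: 365 days.
Apr 29, 2075 → Apr 29, 2076: 366 days (Feb 29, 2076 is in that span).
Apr 29, 2076 → May 29, 2076: 30 days (April has 30).
May 29, 2076 → Jun 29, 2076: 31 days (May has 31).
Jun 29, 2076 → Jul 29, 2076: 30 days (June has 30).
Jul 29, 2076 → Aug 29, 2076: 31 days (July has 31).
Aug 29, 2076 → Sep 29, 2076: 31 days (August has 31).
Sep 29, 2076 → Oct 29, 2076: 30 days (September has 30).
Oct 29, 2076 → Nov 29, 2076: 31 days (October has 31).
Nov 29, 2076 → Dec 13, 2076: 14 days.
Total: 4246 days.

4246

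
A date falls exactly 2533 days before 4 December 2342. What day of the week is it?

Saturday

First find the weekday of Dec 4, 2342. Doomsday rule: the anchor day for the 2300s is Wednesday. For year 42: 42÷12 = 3 r 6, and 6÷4 = 1, so 3+6+1 = 10.
Wednesday + 10 ≡ Saturday — that's 2342's doomsday.
In December the doomsday date is Dec 12.
Dec 4 is 8 days before Dec 12; 8 mod 7 = 1, so Saturday − 1 = Friday.
2533 mod 7 = 6, so 2533 days before a Friday is Friday − 6 = Saturday.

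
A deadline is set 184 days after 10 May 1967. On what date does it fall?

May has 31 days: +22 → Jun 1, 1967 (162 left).
Jun has 30 days: +30 → Jul 1, 1967 (132 left).
Jul has 31 days: +31 → Aug 1, 1967 (101 left).
Aug has 31 days: +31 → Sep 1, 1967 (70 left).
Sep has 30 days: +30 → Oct 1, 1967 (40 left).
Oct has 31 days: +31 → Nov 1, 1967 (9 left).
+9 → Nov 10, 1967.

November 10, 1967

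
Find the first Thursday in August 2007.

August 1, 2007 is a Wednesday.
The first Thursday is therefore August 2 (1 days later).

August 2, 2007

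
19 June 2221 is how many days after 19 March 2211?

3745

Mar 19, 2211 → Mar 19, 2212: 366 days (Feb 29, 2212 is in that span).
Mar 19, 2212 → Mar 19, 2213: 365 days.
Mar 19, 2213 → Mar 19, 2214: 365 days.
Mar 19, 2214 → Mar 19, 2215: 365 days.
Mar 19, 2215 → Mar 19, 2216: 366 days (Feb 29, 2216 is in that span).
Mar 19, 2216 → Mar 19, 2217: 365 days.
Mar 19, 2217 → Mar 19, 2218: 365 days.
Mar 19, 2218 → Mar 19, 2219: 365 days.
Mar 19, 2219 → Mar 19, 2220: 366 days (Feb 29, 2220 is in that span).
Mar 19, 2220 → Mar 19, 2221: 365 days.
Mar 19, 2221 → Apr 19, 2221: 31 days (March has 31).
Apr 19, 2221 → May 19, 2221: 30 days (April has 30).
May 19, 2221 → Jun 19, 2221: 31 days.
Total: 3745 days.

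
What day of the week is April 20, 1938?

Wednesday

Doomsday rule: the anchor day for the 1900s is Wednesday. For year 38: 38÷12 = 3 r 2, and 2÷4 = 0, so 3+2+0 = 5.
Wednesday + 5 ≡ Monday — that's 1938's doomsday.
In April the doomsday date is Apr 4.
Apr 20 is 16 days after Apr 4; 16 mod 7 = 2, so Monday + 2 = Wednesday.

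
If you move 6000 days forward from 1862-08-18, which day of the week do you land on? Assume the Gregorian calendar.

Tuesday

Aug 18, 1862 is a Monday.
6000 mod 7 = 1, so 6000 days after a Monday is Monday + 1 = Tuesday.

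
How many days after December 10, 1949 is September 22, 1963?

Dec 10, 1949 → Dec 10, 1950: 365 days.
Dec 10, 1950 → Dec 10, 1951: 365 days.
Dec 10, 1951 → Dec 10, 1952: 366 days (Feb 29, 1952 is in that span).
Dec 10, 1952 → Dec 10, 1953: 365 days.
Dec 10, 1953 → Dec 10, 1954: 365 days.
Dec 10, 1954 → Dec 10, 1955: 365 days.
Dec 10, 1955 → Dec 10, 1956: 366 days (Feb 29, 1956 is in that span).
Dec 10, 1956 → Dec 10, 1957: 365 days.
Dec 10, 1957 → Dec 10, 1958: 365 days.
Dec 10, 1958 → Dec 10, 1959: 365 days.
Dec 10, 1959 → Dec 10, 1960: 366 days (Feb 29, 1960 is in that span).
Dec 10, 1960 → Dec 10, 1961: 365 days.
Dec 10, 1961 → Dec 10, 1962: 365 days.
Dec 10, 1962 → Jan 10, 1963: 31 days (December has 31).
Jan 10, 1963 → Feb 10, 1963: 31 days (January has 31).
Feb 10, 1963 → Mar 10, 1963: 28 days (February has 28).
Mar 10, 1963 → Apr 10, 1963: 31 days (March has 31).
Apr 10, 1963 → May 10, 1963: 30 days (April has 30).
May 10, 1963 → Jun 10, 1963: 31 days (May has 31).
Jun 10, 1963 → Jul 10, 1963: 30 days (June has 30).
Jul 10, 1963 → Aug 10, 1963: 31 days (July has 31).
Aug 10, 1963 → Sep 10, 1963: 31 days (August has 31).
Sep 10, 1963 → Sep 22, 1963: 12 days.
Total: 5034 days.

5034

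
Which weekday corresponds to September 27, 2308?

Doomsday rule: the anchor day for the 2300s is Wednesday. For year 08: 8÷12 = 0 r 8, and 8÷4 = 2, so 0+8+2 = 10.
Wednesday + 10 ≡ Saturday — that's 2308's doomsday.
In September the doomsday date is Sep 5.
Sep 27 is 22 days after Sep 5; 22 mod 7 = 1, so Saturday + 1 = Sunday.

Sunday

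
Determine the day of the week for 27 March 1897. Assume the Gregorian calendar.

Doomsday rule: the anchor day for the 1800s is Friday. For year 97: 97÷12 = 8 r 1, and 1÷4 = 0, so 8+1+0 = 9.
Friday + 9 ≡ Sunday — that's 1897's doomsday.
In March the doomsday date is Mar 14.
Mar 27 is 13 days after Mar 14; 13 mod 7 = 6, so Sunday + 6 = Saturday.

Saturday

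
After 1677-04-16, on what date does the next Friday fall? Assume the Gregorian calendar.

Apr 16, 1677 is a Friday.
From Friday to the next Friday is 7 days.
Apr 16, 1677 + 7 = Apr 23, 1677.

April 23, 1677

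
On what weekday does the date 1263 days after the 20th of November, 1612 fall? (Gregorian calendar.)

First find the weekday of Nov 20, 1612. Doomsday rule: the anchor day for the 1600s is Tuesday. For year 12: 12÷12 = 1 r 0, and 0÷4 = 0, so 1+0+0 = 1.
Tuesday + 1 ≡ Wednesday — that's 1612's doomsday.
In November the doomsday date is Nov 7.
Nov 20 is 13 days after Nov 7; 13 mod 7 = 6, so Wednesday + 6 = Tuesday.
1263 mod 7 = 3, so 1263 days after a Tuesday is Tuesday + 3 = Friday.

Friday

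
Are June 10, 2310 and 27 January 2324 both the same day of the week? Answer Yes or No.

No

From Jun 10, 2310 to Jan 27, 2324 is 4979 days.
4979 mod 7 = 2, so they are different weekdays.
(Jun 10, 2310 is a Friday; Jan 27, 2324 is a Sunday.)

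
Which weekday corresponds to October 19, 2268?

Doomsday rule: the anchor day for the 2200s is Friday. For year 68: 68÷12 = 5 r 8, and 8÷4 = 2, so 5+8+2 = 15.
Friday + 15 ≡ Saturday — that's 2268's doomsday.
In October the doomsday date is Oct 10.
Oct 19 is 9 days after Oct 10; 9 mod 7 = 2, so Saturday + 2 = Monday.

Monday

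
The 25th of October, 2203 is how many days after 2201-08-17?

Aug 17, 2201 → Aug 17, 2202: 365 days.
Aug 17, 2202 → Aug 17, 2203: 365 days.
Aug 17, 2203 → Sep 17, 2203: 31 days (August has 31).
Sep 17, 2203 → Oct 17, 2203: 30 days (September has 30).
Oct 17, 2203 → Oct 25, 2203: 8 days.
Total: 799 days.

799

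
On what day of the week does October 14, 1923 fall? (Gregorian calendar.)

Doomsday rule: the anchor day for the 1900s is Wednesday. For year 23: 23÷12 = 1 r 11, and 11÷4 = 2, so 1+11+2 = 14.
Wednesday + 14 ≡ Wednesday — that's 1923's doomsday.
In October the doomsday date is Oct 10.
Oct 14 is 4 days after Oct 10; 4 mod 7 = 4, so Wednesday + 4 = Sunday.

Sunday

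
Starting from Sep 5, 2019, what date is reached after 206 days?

March 29, 2020

Sep has 30 days: +26 → Oct 1, 2019 (180 left).
Oct has 31 days: +31 → Nov 1, 2019 (149 left).
Nov has 30 days: +30 → Dec 1, 2019 (119 left).
Dec has 31 days: +31 → Jan 1, 2020 (88 left).
Jan has 31 days: +31 → Feb 1, 2020 (57 left).
Feb has 29 days: +29 → Mar 1, 2020 (28 left).
+28 → Mar 29, 2020.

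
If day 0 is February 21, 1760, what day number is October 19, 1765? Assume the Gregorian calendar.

2067

Feb 21, 1760 → Feb 21, 1761: 366 days (Feb 29, 1760 is in that span).
Feb 21, 1761 → Feb 21, 1762: 365 days.
Feb 21, 1762 → Feb 21, 1763: 365 days.
Feb 21, 1763 → Feb 21, 1764: 365 days.
Feb 21, 1764 → Feb 21, 1765: 366 days (Feb 29, 1764 is in that span).
Feb 21, 1765 → Mar 21, 1765: 28 days (February has 28).
Mar 21, 1765 → Apr 21, 1765: 31 days (March has 31).
Apr 21, 1765 → May 21, 1765: 30 days (April has 30).
May 21, 1765 → Jun 21, 1765: 31 days (May has 31).
Jun 21, 1765 → Jul 21, 1765: 30 days (June has 30).
Jul 21, 1765 → Aug 21, 1765: 31 days (July has 31).
Aug 21, 1765 → Sep 21, 1765: 31 days (August has 31).
Sep 21, 1765 → Oct 19, 1765: 28 days.
Total: 2067 days.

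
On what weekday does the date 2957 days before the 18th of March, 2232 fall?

First find the weekday of Mar 18, 2232. Doomsday rule: the anchor day for the 2200s is Friday. For year 32: 32÷12 = 2 r 8, and 8÷4 = 2, so 2+8+2 = 12.
Friday + 12 ≡ Wednesday — that's 2232's doomsday.
In March the doomsday date is Mar 14.
Mar 18 is 4 days after Mar 14; 4 mod 7 = 4, so Wednesday + 4 = Sunday.
2957 mod 7 = 3, so 2957 days before a Sunday is Sunday − 3 = Thursday.

Thursday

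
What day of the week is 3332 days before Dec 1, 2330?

Dec 1, 2330 is a Monday.
3332 mod 7 = 0, so 3332 days before a Monday is Monday − 0 = Monday.

Monday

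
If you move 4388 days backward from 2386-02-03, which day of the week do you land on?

Tuesday

First find the weekday of Feb 3, 2386. Doomsday rule: the anchor day for the 2300s is Wednesday. For year 86: 86÷12 = 7 r 2, and 2÷4 = 0, so 7+2+0 = 9.
Wednesday + 9 ≡ Friday — that's 2386's doomsday.
In February the doomsday date is Feb 28 (2386 is not a leap year).
Feb 3 is 25 days before Feb 28; 25 mod 7 = 4, so Friday − 4 = Monday.
4388 mod 7 = 6, so 4388 days before a Monday is Monday − 6 = Tuesday.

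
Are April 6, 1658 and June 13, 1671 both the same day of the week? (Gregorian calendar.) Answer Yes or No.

From Apr 6, 1658 to Jun 13, 1671 is 4816 days.
4816 mod 7 = 0, so they are the same weekday.
(Apr 6, 1658 is a Saturday; Jun 13, 1671 is a Saturday.)

Yes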